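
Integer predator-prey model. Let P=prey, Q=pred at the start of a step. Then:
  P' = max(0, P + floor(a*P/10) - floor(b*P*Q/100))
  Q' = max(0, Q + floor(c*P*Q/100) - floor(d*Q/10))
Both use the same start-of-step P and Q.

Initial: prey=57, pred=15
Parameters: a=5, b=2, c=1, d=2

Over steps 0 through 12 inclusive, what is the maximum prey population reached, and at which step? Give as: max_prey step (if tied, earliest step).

Step 1: prey: 57+28-17=68; pred: 15+8-3=20
Step 2: prey: 68+34-27=75; pred: 20+13-4=29
Step 3: prey: 75+37-43=69; pred: 29+21-5=45
Step 4: prey: 69+34-62=41; pred: 45+31-9=67
Step 5: prey: 41+20-54=7; pred: 67+27-13=81
Step 6: prey: 7+3-11=0; pred: 81+5-16=70
Step 7: prey: 0+0-0=0; pred: 70+0-14=56
Step 8: prey: 0+0-0=0; pred: 56+0-11=45
Step 9: prey: 0+0-0=0; pred: 45+0-9=36
Step 10: prey: 0+0-0=0; pred: 36+0-7=29
Step 11: prey: 0+0-0=0; pred: 29+0-5=24
Step 12: prey: 0+0-0=0; pred: 24+0-4=20
Max prey = 75 at step 2

Answer: 75 2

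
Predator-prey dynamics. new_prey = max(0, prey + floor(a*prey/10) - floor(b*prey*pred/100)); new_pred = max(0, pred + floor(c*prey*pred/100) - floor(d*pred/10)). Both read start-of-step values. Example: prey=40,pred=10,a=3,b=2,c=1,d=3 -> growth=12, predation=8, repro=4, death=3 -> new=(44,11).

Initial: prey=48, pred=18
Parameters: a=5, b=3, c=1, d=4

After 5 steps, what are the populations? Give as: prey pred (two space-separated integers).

Step 1: prey: 48+24-25=47; pred: 18+8-7=19
Step 2: prey: 47+23-26=44; pred: 19+8-7=20
Step 3: prey: 44+22-26=40; pred: 20+8-8=20
Step 4: prey: 40+20-24=36; pred: 20+8-8=20
Step 5: prey: 36+18-21=33; pred: 20+7-8=19

Answer: 33 19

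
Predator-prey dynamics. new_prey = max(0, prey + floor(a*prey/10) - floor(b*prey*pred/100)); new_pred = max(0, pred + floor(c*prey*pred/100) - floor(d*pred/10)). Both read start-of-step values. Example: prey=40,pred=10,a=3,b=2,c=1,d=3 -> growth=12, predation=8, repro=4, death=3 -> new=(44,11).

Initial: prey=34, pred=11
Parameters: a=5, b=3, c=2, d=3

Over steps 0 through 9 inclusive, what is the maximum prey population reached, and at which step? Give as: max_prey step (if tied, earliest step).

Answer: 42 2

Derivation:
Step 1: prey: 34+17-11=40; pred: 11+7-3=15
Step 2: prey: 40+20-18=42; pred: 15+12-4=23
Step 3: prey: 42+21-28=35; pred: 23+19-6=36
Step 4: prey: 35+17-37=15; pred: 36+25-10=51
Step 5: prey: 15+7-22=0; pred: 51+15-15=51
Step 6: prey: 0+0-0=0; pred: 51+0-15=36
Step 7: prey: 0+0-0=0; pred: 36+0-10=26
Step 8: prey: 0+0-0=0; pred: 26+0-7=19
Step 9: prey: 0+0-0=0; pred: 19+0-5=14
Max prey = 42 at step 2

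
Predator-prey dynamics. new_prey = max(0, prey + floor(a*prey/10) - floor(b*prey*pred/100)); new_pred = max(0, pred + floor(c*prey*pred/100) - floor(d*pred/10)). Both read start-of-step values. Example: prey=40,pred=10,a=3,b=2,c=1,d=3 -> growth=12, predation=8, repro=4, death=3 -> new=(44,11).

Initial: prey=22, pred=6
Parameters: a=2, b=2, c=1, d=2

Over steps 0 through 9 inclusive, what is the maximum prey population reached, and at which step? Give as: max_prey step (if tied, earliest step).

Step 1: prey: 22+4-2=24; pred: 6+1-1=6
Step 2: prey: 24+4-2=26; pred: 6+1-1=6
Step 3: prey: 26+5-3=28; pred: 6+1-1=6
Step 4: prey: 28+5-3=30; pred: 6+1-1=6
Step 5: prey: 30+6-3=33; pred: 6+1-1=6
Step 6: prey: 33+6-3=36; pred: 6+1-1=6
Step 7: prey: 36+7-4=39; pred: 6+2-1=7
Step 8: prey: 39+7-5=41; pred: 7+2-1=8
Step 9: prey: 41+8-6=43; pred: 8+3-1=10
Max prey = 43 at step 9

Answer: 43 9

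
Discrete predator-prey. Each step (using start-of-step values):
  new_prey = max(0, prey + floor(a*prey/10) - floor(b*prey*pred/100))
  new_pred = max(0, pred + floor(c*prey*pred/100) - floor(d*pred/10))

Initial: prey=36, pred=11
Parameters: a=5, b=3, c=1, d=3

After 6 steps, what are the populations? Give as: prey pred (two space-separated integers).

Step 1: prey: 36+18-11=43; pred: 11+3-3=11
Step 2: prey: 43+21-14=50; pred: 11+4-3=12
Step 3: prey: 50+25-18=57; pred: 12+6-3=15
Step 4: prey: 57+28-25=60; pred: 15+8-4=19
Step 5: prey: 60+30-34=56; pred: 19+11-5=25
Step 6: prey: 56+28-42=42; pred: 25+14-7=32

Answer: 42 32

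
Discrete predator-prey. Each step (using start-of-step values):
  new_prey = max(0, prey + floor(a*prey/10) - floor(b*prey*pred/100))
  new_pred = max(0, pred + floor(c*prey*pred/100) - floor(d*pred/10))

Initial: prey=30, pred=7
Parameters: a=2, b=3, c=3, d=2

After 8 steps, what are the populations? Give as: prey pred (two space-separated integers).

Step 1: prey: 30+6-6=30; pred: 7+6-1=12
Step 2: prey: 30+6-10=26; pred: 12+10-2=20
Step 3: prey: 26+5-15=16; pred: 20+15-4=31
Step 4: prey: 16+3-14=5; pred: 31+14-6=39
Step 5: prey: 5+1-5=1; pred: 39+5-7=37
Step 6: prey: 1+0-1=0; pred: 37+1-7=31
Step 7: prey: 0+0-0=0; pred: 31+0-6=25
Step 8: prey: 0+0-0=0; pred: 25+0-5=20

Answer: 0 20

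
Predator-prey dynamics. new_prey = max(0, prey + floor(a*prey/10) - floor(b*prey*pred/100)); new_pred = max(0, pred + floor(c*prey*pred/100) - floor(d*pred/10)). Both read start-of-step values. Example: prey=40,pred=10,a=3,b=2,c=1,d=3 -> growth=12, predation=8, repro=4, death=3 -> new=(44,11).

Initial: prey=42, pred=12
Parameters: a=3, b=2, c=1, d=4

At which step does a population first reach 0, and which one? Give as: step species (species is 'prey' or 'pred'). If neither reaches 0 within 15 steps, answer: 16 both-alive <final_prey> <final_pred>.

Step 1: prey: 42+12-10=44; pred: 12+5-4=13
Step 2: prey: 44+13-11=46; pred: 13+5-5=13
Step 3: prey: 46+13-11=48; pred: 13+5-5=13
Step 4: prey: 48+14-12=50; pred: 13+6-5=14
Step 5: prey: 50+15-14=51; pred: 14+7-5=16
Step 6: prey: 51+15-16=50; pred: 16+8-6=18
Step 7: prey: 50+15-18=47; pred: 18+9-7=20
Step 8: prey: 47+14-18=43; pred: 20+9-8=21
Step 9: prey: 43+12-18=37; pred: 21+9-8=22
Step 10: prey: 37+11-16=32; pred: 22+8-8=22
Step 11: prey: 32+9-14=27; pred: 22+7-8=21
Step 12: prey: 27+8-11=24; pred: 21+5-8=18
Step 13: prey: 24+7-8=23; pred: 18+4-7=15
Step 14: prey: 23+6-6=23; pred: 15+3-6=12
Step 15: prey: 23+6-5=24; pred: 12+2-4=10
No extinction within 15 steps

Answer: 16 both-alive 24 10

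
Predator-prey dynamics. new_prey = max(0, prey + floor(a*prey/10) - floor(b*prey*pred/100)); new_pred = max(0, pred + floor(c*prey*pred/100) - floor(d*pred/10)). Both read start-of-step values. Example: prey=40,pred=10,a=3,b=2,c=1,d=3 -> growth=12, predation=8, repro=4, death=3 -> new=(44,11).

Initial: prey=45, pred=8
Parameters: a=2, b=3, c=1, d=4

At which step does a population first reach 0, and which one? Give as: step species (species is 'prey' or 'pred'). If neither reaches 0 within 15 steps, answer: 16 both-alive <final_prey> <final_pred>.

Step 1: prey: 45+9-10=44; pred: 8+3-3=8
Step 2: prey: 44+8-10=42; pred: 8+3-3=8
Step 3: prey: 42+8-10=40; pred: 8+3-3=8
Step 4: prey: 40+8-9=39; pred: 8+3-3=8
Step 5: prey: 39+7-9=37; pred: 8+3-3=8
Step 6: prey: 37+7-8=36; pred: 8+2-3=7
Step 7: prey: 36+7-7=36; pred: 7+2-2=7
Steps 8-15: state stable at prey=36, pred=7 (no change)
No extinction within 15 steps

Answer: 16 both-alive 36 7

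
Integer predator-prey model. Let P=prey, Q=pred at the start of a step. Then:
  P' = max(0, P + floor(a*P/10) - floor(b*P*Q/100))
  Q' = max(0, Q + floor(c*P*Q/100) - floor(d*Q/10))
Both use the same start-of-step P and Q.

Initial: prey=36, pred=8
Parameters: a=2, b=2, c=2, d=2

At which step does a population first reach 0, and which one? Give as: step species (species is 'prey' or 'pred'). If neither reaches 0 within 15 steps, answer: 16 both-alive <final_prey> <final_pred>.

Step 1: prey: 36+7-5=38; pred: 8+5-1=12
Step 2: prey: 38+7-9=36; pred: 12+9-2=19
Step 3: prey: 36+7-13=30; pred: 19+13-3=29
Step 4: prey: 30+6-17=19; pred: 29+17-5=41
Step 5: prey: 19+3-15=7; pred: 41+15-8=48
Step 6: prey: 7+1-6=2; pred: 48+6-9=45
Step 7: prey: 2+0-1=1; pred: 45+1-9=37
Step 8: prey: 1+0-0=1; pred: 37+0-7=30
Step 9: prey: 1+0-0=1; pred: 30+0-6=24
Step 10: prey: 1+0-0=1; pred: 24+0-4=20
Step 11: prey: 1+0-0=1; pred: 20+0-4=16
Step 12: prey: 1+0-0=1; pred: 16+0-3=13
Step 13: prey: 1+0-0=1; pred: 13+0-2=11
Step 14: prey: 1+0-0=1; pred: 11+0-2=9
Step 15: prey: 1+0-0=1; pred: 9+0-1=8
No extinction within 15 steps

Answer: 16 both-alive 1 8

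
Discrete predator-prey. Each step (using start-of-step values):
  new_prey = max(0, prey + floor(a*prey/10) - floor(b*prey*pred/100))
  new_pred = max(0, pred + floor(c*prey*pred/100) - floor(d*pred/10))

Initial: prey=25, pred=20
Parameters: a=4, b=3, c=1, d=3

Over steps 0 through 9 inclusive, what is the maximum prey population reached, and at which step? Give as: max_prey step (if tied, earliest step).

Step 1: prey: 25+10-15=20; pred: 20+5-6=19
Step 2: prey: 20+8-11=17; pred: 19+3-5=17
Step 3: prey: 17+6-8=15; pred: 17+2-5=14
Step 4: prey: 15+6-6=15; pred: 14+2-4=12
Step 5: prey: 15+6-5=16; pred: 12+1-3=10
Step 6: prey: 16+6-4=18; pred: 10+1-3=8
Step 7: prey: 18+7-4=21; pred: 8+1-2=7
Step 8: prey: 21+8-4=25; pred: 7+1-2=6
Step 9: prey: 25+10-4=31; pred: 6+1-1=6
Max prey = 31 at step 9

Answer: 31 9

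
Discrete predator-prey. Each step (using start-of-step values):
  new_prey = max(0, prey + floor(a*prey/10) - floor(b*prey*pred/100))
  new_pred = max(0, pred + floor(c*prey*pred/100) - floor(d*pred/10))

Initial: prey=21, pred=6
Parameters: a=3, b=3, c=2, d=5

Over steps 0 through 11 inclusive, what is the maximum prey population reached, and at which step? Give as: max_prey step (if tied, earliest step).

Step 1: prey: 21+6-3=24; pred: 6+2-3=5
Step 2: prey: 24+7-3=28; pred: 5+2-2=5
Step 3: prey: 28+8-4=32; pred: 5+2-2=5
Step 4: prey: 32+9-4=37; pred: 5+3-2=6
Step 5: prey: 37+11-6=42; pred: 6+4-3=7
Step 6: prey: 42+12-8=46; pred: 7+5-3=9
Step 7: prey: 46+13-12=47; pred: 9+8-4=13
Step 8: prey: 47+14-18=43; pred: 13+12-6=19
Step 9: prey: 43+12-24=31; pred: 19+16-9=26
Step 10: prey: 31+9-24=16; pred: 26+16-13=29
Step 11: prey: 16+4-13=7; pred: 29+9-14=24
Max prey = 47 at step 7

Answer: 47 7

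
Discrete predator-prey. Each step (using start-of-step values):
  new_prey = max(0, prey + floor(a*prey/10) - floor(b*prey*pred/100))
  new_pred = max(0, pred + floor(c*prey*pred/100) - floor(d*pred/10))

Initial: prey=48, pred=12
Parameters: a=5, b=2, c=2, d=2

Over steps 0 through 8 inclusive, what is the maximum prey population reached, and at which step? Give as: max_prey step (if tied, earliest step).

Answer: 66 2

Derivation:
Step 1: prey: 48+24-11=61; pred: 12+11-2=21
Step 2: prey: 61+30-25=66; pred: 21+25-4=42
Step 3: prey: 66+33-55=44; pred: 42+55-8=89
Step 4: prey: 44+22-78=0; pred: 89+78-17=150
Step 5: prey: 0+0-0=0; pred: 150+0-30=120
Step 6: prey: 0+0-0=0; pred: 120+0-24=96
Step 7: prey: 0+0-0=0; pred: 96+0-19=77
Step 8: prey: 0+0-0=0; pred: 77+0-15=62
Max prey = 66 at step 2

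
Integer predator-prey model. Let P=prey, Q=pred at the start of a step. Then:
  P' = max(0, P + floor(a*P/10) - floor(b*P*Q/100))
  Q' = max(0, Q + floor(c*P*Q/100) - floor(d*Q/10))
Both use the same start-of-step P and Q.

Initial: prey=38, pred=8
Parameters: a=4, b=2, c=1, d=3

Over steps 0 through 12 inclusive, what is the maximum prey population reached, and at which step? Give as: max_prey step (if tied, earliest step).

Step 1: prey: 38+15-6=47; pred: 8+3-2=9
Step 2: prey: 47+18-8=57; pred: 9+4-2=11
Step 3: prey: 57+22-12=67; pred: 11+6-3=14
Step 4: prey: 67+26-18=75; pred: 14+9-4=19
Step 5: prey: 75+30-28=77; pred: 19+14-5=28
Step 6: prey: 77+30-43=64; pred: 28+21-8=41
Step 7: prey: 64+25-52=37; pred: 41+26-12=55
Step 8: prey: 37+14-40=11; pred: 55+20-16=59
Step 9: prey: 11+4-12=3; pred: 59+6-17=48
Step 10: prey: 3+1-2=2; pred: 48+1-14=35
Step 11: prey: 2+0-1=1; pred: 35+0-10=25
Step 12: prey: 1+0-0=1; pred: 25+0-7=18
Max prey = 77 at step 5

Answer: 77 5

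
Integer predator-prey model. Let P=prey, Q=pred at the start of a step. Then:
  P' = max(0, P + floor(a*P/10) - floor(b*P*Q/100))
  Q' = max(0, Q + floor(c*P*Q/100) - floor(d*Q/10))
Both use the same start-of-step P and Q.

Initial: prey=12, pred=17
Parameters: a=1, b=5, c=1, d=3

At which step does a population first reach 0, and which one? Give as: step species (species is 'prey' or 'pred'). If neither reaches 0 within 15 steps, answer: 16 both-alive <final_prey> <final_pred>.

Answer: 16 both-alive 1 3

Derivation:
Step 1: prey: 12+1-10=3; pred: 17+2-5=14
Step 2: prey: 3+0-2=1; pred: 14+0-4=10
Step 3: prey: 1+0-0=1; pred: 10+0-3=7
Step 4: prey: 1+0-0=1; pred: 7+0-2=5
Step 5: prey: 1+0-0=1; pred: 5+0-1=4
Step 6: prey: 1+0-0=1; pred: 4+0-1=3
Step 7: prey: 1+0-0=1; pred: 3+0-0=3
Steps 8-15: state stable at prey=1, pred=3 (no change)
No extinction within 15 steps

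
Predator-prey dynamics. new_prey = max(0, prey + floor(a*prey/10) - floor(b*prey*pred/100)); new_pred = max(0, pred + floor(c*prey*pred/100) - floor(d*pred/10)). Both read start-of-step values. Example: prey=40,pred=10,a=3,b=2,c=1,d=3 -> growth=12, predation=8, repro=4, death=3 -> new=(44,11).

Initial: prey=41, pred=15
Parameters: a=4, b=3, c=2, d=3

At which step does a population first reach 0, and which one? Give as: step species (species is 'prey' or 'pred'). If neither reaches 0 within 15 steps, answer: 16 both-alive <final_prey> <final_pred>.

Answer: 5 prey

Derivation:
Step 1: prey: 41+16-18=39; pred: 15+12-4=23
Step 2: prey: 39+15-26=28; pred: 23+17-6=34
Step 3: prey: 28+11-28=11; pred: 34+19-10=43
Step 4: prey: 11+4-14=1; pred: 43+9-12=40
Step 5: prey: 1+0-1=0; pred: 40+0-12=28
First extinction: prey at step 5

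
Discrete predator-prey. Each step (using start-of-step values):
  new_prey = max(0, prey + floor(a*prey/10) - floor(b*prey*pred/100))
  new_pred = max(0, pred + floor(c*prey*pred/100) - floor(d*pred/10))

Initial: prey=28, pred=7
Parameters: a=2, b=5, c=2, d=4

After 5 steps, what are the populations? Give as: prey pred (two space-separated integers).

Answer: 10 6

Derivation:
Step 1: prey: 28+5-9=24; pred: 7+3-2=8
Step 2: prey: 24+4-9=19; pred: 8+3-3=8
Step 3: prey: 19+3-7=15; pred: 8+3-3=8
Step 4: prey: 15+3-6=12; pred: 8+2-3=7
Step 5: prey: 12+2-4=10; pred: 7+1-2=6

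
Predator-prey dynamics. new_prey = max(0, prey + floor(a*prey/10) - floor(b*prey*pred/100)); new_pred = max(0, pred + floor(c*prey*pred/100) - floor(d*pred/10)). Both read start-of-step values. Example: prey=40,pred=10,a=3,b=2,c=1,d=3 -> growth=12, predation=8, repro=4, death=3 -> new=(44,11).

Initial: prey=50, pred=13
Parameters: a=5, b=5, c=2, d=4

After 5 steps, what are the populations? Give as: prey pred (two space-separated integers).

Answer: 0 11

Derivation:
Step 1: prey: 50+25-32=43; pred: 13+13-5=21
Step 2: prey: 43+21-45=19; pred: 21+18-8=31
Step 3: prey: 19+9-29=0; pred: 31+11-12=30
Step 4: prey: 0+0-0=0; pred: 30+0-12=18
Step 5: prey: 0+0-0=0; pred: 18+0-7=11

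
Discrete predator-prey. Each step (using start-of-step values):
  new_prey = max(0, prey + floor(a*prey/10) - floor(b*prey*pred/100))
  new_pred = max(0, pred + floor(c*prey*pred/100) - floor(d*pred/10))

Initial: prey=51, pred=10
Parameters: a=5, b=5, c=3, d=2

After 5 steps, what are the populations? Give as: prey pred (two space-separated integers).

Step 1: prey: 51+25-25=51; pred: 10+15-2=23
Step 2: prey: 51+25-58=18; pred: 23+35-4=54
Step 3: prey: 18+9-48=0; pred: 54+29-10=73
Step 4: prey: 0+0-0=0; pred: 73+0-14=59
Step 5: prey: 0+0-0=0; pred: 59+0-11=48

Answer: 0 48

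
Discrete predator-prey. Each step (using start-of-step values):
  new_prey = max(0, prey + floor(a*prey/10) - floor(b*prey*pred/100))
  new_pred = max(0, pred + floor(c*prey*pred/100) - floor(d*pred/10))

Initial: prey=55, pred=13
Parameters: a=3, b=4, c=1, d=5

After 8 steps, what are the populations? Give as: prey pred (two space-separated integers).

Step 1: prey: 55+16-28=43; pred: 13+7-6=14
Step 2: prey: 43+12-24=31; pred: 14+6-7=13
Step 3: prey: 31+9-16=24; pred: 13+4-6=11
Step 4: prey: 24+7-10=21; pred: 11+2-5=8
Step 5: prey: 21+6-6=21; pred: 8+1-4=5
Step 6: prey: 21+6-4=23; pred: 5+1-2=4
Step 7: prey: 23+6-3=26; pred: 4+0-2=2
Step 8: prey: 26+7-2=31; pred: 2+0-1=1

Answer: 31 1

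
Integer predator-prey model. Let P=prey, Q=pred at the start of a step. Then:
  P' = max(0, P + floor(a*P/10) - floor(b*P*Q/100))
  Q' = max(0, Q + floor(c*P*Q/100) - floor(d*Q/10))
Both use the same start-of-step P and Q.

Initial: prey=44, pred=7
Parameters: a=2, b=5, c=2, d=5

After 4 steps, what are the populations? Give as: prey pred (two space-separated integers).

Answer: 10 9

Derivation:
Step 1: prey: 44+8-15=37; pred: 7+6-3=10
Step 2: prey: 37+7-18=26; pred: 10+7-5=12
Step 3: prey: 26+5-15=16; pred: 12+6-6=12
Step 4: prey: 16+3-9=10; pred: 12+3-6=9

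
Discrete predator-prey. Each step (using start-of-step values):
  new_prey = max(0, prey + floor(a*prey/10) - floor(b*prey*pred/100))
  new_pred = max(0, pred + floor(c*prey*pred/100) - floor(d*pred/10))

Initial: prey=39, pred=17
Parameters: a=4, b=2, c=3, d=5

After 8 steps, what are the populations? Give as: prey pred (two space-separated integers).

Answer: 0 5

Derivation:
Step 1: prey: 39+15-13=41; pred: 17+19-8=28
Step 2: prey: 41+16-22=35; pred: 28+34-14=48
Step 3: prey: 35+14-33=16; pred: 48+50-24=74
Step 4: prey: 16+6-23=0; pred: 74+35-37=72
Step 5: prey: 0+0-0=0; pred: 72+0-36=36
Step 6: prey: 0+0-0=0; pred: 36+0-18=18
Step 7: prey: 0+0-0=0; pred: 18+0-9=9
Step 8: prey: 0+0-0=0; pred: 9+0-4=5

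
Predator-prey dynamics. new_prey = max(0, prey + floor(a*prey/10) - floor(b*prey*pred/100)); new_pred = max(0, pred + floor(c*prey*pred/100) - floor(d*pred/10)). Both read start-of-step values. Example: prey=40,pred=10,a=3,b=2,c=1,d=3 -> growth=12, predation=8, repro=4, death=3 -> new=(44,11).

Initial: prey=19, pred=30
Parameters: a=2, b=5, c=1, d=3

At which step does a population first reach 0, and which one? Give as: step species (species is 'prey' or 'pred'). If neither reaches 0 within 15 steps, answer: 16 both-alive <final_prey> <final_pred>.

Answer: 1 prey

Derivation:
Step 1: prey: 19+3-28=0; pred: 30+5-9=26
First extinction: prey at step 1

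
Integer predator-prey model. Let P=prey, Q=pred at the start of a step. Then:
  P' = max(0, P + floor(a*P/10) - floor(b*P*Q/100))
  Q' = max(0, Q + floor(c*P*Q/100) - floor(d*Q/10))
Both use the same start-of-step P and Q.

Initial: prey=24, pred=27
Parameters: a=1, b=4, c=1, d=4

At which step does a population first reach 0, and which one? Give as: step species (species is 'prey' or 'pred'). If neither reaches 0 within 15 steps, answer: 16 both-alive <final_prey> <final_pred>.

Step 1: prey: 24+2-25=1; pred: 27+6-10=23
Step 2: prey: 1+0-0=1; pred: 23+0-9=14
Step 3: prey: 1+0-0=1; pred: 14+0-5=9
Step 4: prey: 1+0-0=1; pred: 9+0-3=6
Step 5: prey: 1+0-0=1; pred: 6+0-2=4
Step 6: prey: 1+0-0=1; pred: 4+0-1=3
Step 7: prey: 1+0-0=1; pred: 3+0-1=2
Step 8: prey: 1+0-0=1; pred: 2+0-0=2
Steps 9-15: state stable at prey=1, pred=2 (no change)
No extinction within 15 steps

Answer: 16 both-alive 1 2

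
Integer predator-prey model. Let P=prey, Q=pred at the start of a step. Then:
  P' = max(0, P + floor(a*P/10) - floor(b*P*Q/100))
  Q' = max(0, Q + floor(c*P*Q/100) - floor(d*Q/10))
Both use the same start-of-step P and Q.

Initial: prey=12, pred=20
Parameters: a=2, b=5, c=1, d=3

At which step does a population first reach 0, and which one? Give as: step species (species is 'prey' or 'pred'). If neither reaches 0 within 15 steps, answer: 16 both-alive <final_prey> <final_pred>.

Answer: 16 both-alive 1 3

Derivation:
Step 1: prey: 12+2-12=2; pred: 20+2-6=16
Step 2: prey: 2+0-1=1; pred: 16+0-4=12
Step 3: prey: 1+0-0=1; pred: 12+0-3=9
Step 4: prey: 1+0-0=1; pred: 9+0-2=7
Step 5: prey: 1+0-0=1; pred: 7+0-2=5
Step 6: prey: 1+0-0=1; pred: 5+0-1=4
Step 7: prey: 1+0-0=1; pred: 4+0-1=3
Step 8: prey: 1+0-0=1; pred: 3+0-0=3
Steps 9-15: state stable at prey=1, pred=3 (no change)
No extinction within 15 steps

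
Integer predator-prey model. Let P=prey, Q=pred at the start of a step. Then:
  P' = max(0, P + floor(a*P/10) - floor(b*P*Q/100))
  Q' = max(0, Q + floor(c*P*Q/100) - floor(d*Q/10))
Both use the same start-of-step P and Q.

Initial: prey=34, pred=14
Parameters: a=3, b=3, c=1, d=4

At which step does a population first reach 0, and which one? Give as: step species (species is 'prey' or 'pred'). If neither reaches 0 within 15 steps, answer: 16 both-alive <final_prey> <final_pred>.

Answer: 16 both-alive 57 11

Derivation:
Step 1: prey: 34+10-14=30; pred: 14+4-5=13
Step 2: prey: 30+9-11=28; pred: 13+3-5=11
Step 3: prey: 28+8-9=27; pred: 11+3-4=10
Step 4: prey: 27+8-8=27; pred: 10+2-4=8
Step 5: prey: 27+8-6=29; pred: 8+2-3=7
Step 6: prey: 29+8-6=31; pred: 7+2-2=7
Step 7: prey: 31+9-6=34; pred: 7+2-2=7
Step 8: prey: 34+10-7=37; pred: 7+2-2=7
Step 9: prey: 37+11-7=41; pred: 7+2-2=7
Step 10: prey: 41+12-8=45; pred: 7+2-2=7
Step 11: prey: 45+13-9=49; pred: 7+3-2=8
Step 12: prey: 49+14-11=52; pred: 8+3-3=8
Step 13: prey: 52+15-12=55; pred: 8+4-3=9
Step 14: prey: 55+16-14=57; pred: 9+4-3=10
Step 15: prey: 57+17-17=57; pred: 10+5-4=11
No extinction within 15 steps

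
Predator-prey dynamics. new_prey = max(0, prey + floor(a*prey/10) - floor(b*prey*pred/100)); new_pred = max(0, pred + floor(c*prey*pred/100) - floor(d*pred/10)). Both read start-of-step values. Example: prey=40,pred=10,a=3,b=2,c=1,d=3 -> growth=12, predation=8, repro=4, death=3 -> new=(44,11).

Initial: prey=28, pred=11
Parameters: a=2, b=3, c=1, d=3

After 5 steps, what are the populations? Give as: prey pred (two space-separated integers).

Answer: 16 7

Derivation:
Step 1: prey: 28+5-9=24; pred: 11+3-3=11
Step 2: prey: 24+4-7=21; pred: 11+2-3=10
Step 3: prey: 21+4-6=19; pred: 10+2-3=9
Step 4: prey: 19+3-5=17; pred: 9+1-2=8
Step 5: prey: 17+3-4=16; pred: 8+1-2=7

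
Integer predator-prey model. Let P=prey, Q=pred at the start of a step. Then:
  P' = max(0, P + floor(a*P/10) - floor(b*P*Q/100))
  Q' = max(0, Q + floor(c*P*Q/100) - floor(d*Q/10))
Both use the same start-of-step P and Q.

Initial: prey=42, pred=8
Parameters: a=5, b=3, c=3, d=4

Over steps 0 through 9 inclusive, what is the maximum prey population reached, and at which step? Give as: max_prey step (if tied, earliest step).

Step 1: prey: 42+21-10=53; pred: 8+10-3=15
Step 2: prey: 53+26-23=56; pred: 15+23-6=32
Step 3: prey: 56+28-53=31; pred: 32+53-12=73
Step 4: prey: 31+15-67=0; pred: 73+67-29=111
Step 5: prey: 0+0-0=0; pred: 111+0-44=67
Step 6: prey: 0+0-0=0; pred: 67+0-26=41
Step 7: prey: 0+0-0=0; pred: 41+0-16=25
Step 8: prey: 0+0-0=0; pred: 25+0-10=15
Step 9: prey: 0+0-0=0; pred: 15+0-6=9
Max prey = 56 at step 2

Answer: 56 2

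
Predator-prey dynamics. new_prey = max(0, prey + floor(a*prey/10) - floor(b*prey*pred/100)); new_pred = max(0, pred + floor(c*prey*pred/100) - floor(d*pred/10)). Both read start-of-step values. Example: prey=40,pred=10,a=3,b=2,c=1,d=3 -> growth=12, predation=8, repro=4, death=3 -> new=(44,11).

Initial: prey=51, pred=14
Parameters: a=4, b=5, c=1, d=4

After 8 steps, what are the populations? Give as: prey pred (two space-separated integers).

Step 1: prey: 51+20-35=36; pred: 14+7-5=16
Step 2: prey: 36+14-28=22; pred: 16+5-6=15
Step 3: prey: 22+8-16=14; pred: 15+3-6=12
Step 4: prey: 14+5-8=11; pred: 12+1-4=9
Step 5: prey: 11+4-4=11; pred: 9+0-3=6
Step 6: prey: 11+4-3=12; pred: 6+0-2=4
Step 7: prey: 12+4-2=14; pred: 4+0-1=3
Step 8: prey: 14+5-2=17; pred: 3+0-1=2

Answer: 17 2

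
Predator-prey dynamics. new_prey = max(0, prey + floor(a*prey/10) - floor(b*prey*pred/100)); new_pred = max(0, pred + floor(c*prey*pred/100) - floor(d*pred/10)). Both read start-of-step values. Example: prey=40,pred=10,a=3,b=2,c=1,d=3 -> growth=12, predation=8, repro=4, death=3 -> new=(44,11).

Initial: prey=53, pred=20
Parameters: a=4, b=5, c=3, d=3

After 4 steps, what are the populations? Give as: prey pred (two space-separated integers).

Step 1: prey: 53+21-53=21; pred: 20+31-6=45
Step 2: prey: 21+8-47=0; pred: 45+28-13=60
Step 3: prey: 0+0-0=0; pred: 60+0-18=42
Step 4: prey: 0+0-0=0; pred: 42+0-12=30

Answer: 0 30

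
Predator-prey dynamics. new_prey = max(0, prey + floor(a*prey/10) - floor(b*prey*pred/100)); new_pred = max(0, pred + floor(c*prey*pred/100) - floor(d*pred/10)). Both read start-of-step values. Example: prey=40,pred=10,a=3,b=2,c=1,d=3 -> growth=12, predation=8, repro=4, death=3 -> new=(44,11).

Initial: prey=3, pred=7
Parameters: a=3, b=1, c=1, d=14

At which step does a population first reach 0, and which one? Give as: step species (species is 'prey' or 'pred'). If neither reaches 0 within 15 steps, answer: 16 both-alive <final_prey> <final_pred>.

Answer: 1 pred

Derivation:
Step 1: prey: 3+0-0=3; pred: 7+0-9=0
First extinction: pred at step 1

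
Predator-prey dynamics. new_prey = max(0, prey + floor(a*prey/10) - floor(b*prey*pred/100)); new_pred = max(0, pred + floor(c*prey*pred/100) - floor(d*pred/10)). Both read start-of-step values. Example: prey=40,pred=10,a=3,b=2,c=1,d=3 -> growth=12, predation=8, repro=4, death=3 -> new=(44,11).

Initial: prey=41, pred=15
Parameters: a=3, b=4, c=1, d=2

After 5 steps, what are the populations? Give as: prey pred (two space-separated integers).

Answer: 3 14

Derivation:
Step 1: prey: 41+12-24=29; pred: 15+6-3=18
Step 2: prey: 29+8-20=17; pred: 18+5-3=20
Step 3: prey: 17+5-13=9; pred: 20+3-4=19
Step 4: prey: 9+2-6=5; pred: 19+1-3=17
Step 5: prey: 5+1-3=3; pred: 17+0-3=14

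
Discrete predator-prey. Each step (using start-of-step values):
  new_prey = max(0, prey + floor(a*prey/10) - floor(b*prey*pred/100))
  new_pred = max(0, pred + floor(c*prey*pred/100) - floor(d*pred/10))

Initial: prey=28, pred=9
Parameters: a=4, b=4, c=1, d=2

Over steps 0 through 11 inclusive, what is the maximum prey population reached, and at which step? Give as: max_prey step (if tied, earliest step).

Answer: 29 1

Derivation:
Step 1: prey: 28+11-10=29; pred: 9+2-1=10
Step 2: prey: 29+11-11=29; pred: 10+2-2=10
Step 3: prey: 29+11-11=29; pred: 10+2-2=10
Step 4: prey: 29+11-11=29; pred: 10+2-2=10
Step 5: prey: 29+11-11=29; pred: 10+2-2=10
Step 6: prey: 29+11-11=29; pred: 10+2-2=10
Step 7: prey: 29+11-11=29; pred: 10+2-2=10
Step 8: prey: 29+11-11=29; pred: 10+2-2=10
Step 9: prey: 29+11-11=29; pred: 10+2-2=10
Step 10: prey: 29+11-11=29; pred: 10+2-2=10
Step 11: prey: 29+11-11=29; pred: 10+2-2=10
Max prey = 29 at step 1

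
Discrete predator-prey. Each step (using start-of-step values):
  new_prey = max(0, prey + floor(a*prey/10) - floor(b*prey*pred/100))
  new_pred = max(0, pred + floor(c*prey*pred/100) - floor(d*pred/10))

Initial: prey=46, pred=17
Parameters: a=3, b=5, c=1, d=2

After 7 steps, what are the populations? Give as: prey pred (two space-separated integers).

Answer: 1 8

Derivation:
Step 1: prey: 46+13-39=20; pred: 17+7-3=21
Step 2: prey: 20+6-21=5; pred: 21+4-4=21
Step 3: prey: 5+1-5=1; pred: 21+1-4=18
Step 4: prey: 1+0-0=1; pred: 18+0-3=15
Step 5: prey: 1+0-0=1; pred: 15+0-3=12
Step 6: prey: 1+0-0=1; pred: 12+0-2=10
Step 7: prey: 1+0-0=1; pred: 10+0-2=8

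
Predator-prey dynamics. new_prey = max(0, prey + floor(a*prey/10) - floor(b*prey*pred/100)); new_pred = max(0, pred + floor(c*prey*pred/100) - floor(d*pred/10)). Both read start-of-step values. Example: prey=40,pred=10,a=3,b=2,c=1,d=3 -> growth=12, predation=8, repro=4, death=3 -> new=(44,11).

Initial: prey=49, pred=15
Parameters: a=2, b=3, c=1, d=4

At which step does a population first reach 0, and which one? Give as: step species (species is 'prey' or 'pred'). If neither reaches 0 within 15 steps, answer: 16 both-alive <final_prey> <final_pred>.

Step 1: prey: 49+9-22=36; pred: 15+7-6=16
Step 2: prey: 36+7-17=26; pred: 16+5-6=15
Step 3: prey: 26+5-11=20; pred: 15+3-6=12
Step 4: prey: 20+4-7=17; pred: 12+2-4=10
Step 5: prey: 17+3-5=15; pred: 10+1-4=7
Step 6: prey: 15+3-3=15; pred: 7+1-2=6
Step 7: prey: 15+3-2=16; pred: 6+0-2=4
Step 8: prey: 16+3-1=18; pred: 4+0-1=3
Step 9: prey: 18+3-1=20; pred: 3+0-1=2
Step 10: prey: 20+4-1=23; pred: 2+0-0=2
Step 11: prey: 23+4-1=26; pred: 2+0-0=2
Step 12: prey: 26+5-1=30; pred: 2+0-0=2
Step 13: prey: 30+6-1=35; pred: 2+0-0=2
Step 14: prey: 35+7-2=40; pred: 2+0-0=2
Step 15: prey: 40+8-2=46; pred: 2+0-0=2
No extinction within 15 steps

Answer: 16 both-alive 46 2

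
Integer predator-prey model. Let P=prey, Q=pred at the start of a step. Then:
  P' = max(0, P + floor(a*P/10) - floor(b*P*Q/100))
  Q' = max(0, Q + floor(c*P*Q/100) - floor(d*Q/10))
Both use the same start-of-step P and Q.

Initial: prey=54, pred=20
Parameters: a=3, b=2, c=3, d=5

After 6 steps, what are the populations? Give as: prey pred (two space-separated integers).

Answer: 0 12

Derivation:
Step 1: prey: 54+16-21=49; pred: 20+32-10=42
Step 2: prey: 49+14-41=22; pred: 42+61-21=82
Step 3: prey: 22+6-36=0; pred: 82+54-41=95
Step 4: prey: 0+0-0=0; pred: 95+0-47=48
Step 5: prey: 0+0-0=0; pred: 48+0-24=24
Step 6: prey: 0+0-0=0; pred: 24+0-12=12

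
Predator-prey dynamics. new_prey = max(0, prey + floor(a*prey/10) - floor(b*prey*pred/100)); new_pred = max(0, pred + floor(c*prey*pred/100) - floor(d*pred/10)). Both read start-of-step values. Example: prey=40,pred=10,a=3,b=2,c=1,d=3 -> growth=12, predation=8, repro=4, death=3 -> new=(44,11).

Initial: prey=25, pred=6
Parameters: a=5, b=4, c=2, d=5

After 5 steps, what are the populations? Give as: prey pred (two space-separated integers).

Step 1: prey: 25+12-6=31; pred: 6+3-3=6
Step 2: prey: 31+15-7=39; pred: 6+3-3=6
Step 3: prey: 39+19-9=49; pred: 6+4-3=7
Step 4: prey: 49+24-13=60; pred: 7+6-3=10
Step 5: prey: 60+30-24=66; pred: 10+12-5=17

Answer: 66 17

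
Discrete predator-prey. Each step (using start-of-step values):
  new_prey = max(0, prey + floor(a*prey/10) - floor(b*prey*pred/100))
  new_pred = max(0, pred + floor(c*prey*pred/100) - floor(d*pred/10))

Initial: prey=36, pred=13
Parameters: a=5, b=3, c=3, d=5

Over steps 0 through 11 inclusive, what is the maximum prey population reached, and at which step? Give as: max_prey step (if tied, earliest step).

Answer: 40 1

Derivation:
Step 1: prey: 36+18-14=40; pred: 13+14-6=21
Step 2: prey: 40+20-25=35; pred: 21+25-10=36
Step 3: prey: 35+17-37=15; pred: 36+37-18=55
Step 4: prey: 15+7-24=0; pred: 55+24-27=52
Step 5: prey: 0+0-0=0; pred: 52+0-26=26
Step 6: prey: 0+0-0=0; pred: 26+0-13=13
Step 7: prey: 0+0-0=0; pred: 13+0-6=7
Step 8: prey: 0+0-0=0; pred: 7+0-3=4
Step 9: prey: 0+0-0=0; pred: 4+0-2=2
Step 10: prey: 0+0-0=0; pred: 2+0-1=1
Step 11: prey: 0+0-0=0; pred: 1+0-0=1
Max prey = 40 at step 1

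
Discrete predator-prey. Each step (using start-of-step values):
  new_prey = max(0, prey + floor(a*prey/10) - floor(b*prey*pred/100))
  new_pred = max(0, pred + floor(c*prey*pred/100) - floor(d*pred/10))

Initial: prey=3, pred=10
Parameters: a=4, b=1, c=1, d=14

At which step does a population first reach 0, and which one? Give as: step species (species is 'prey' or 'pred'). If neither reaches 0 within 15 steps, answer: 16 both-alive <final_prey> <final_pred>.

Answer: 1 pred

Derivation:
Step 1: prey: 3+1-0=4; pred: 10+0-14=0
First extinction: pred at step 1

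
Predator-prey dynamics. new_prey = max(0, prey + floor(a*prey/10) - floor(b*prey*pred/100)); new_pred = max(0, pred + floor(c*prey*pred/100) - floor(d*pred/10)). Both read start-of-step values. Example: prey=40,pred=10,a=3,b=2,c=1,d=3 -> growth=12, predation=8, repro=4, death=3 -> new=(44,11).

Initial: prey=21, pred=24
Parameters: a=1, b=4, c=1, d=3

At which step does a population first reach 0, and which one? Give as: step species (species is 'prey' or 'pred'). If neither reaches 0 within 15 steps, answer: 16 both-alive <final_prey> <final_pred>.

Answer: 16 both-alive 1 3

Derivation:
Step 1: prey: 21+2-20=3; pred: 24+5-7=22
Step 2: prey: 3+0-2=1; pred: 22+0-6=16
Step 3: prey: 1+0-0=1; pred: 16+0-4=12
Step 4: prey: 1+0-0=1; pred: 12+0-3=9
Step 5: prey: 1+0-0=1; pred: 9+0-2=7
Step 6: prey: 1+0-0=1; pred: 7+0-2=5
Step 7: prey: 1+0-0=1; pred: 5+0-1=4
Step 8: prey: 1+0-0=1; pred: 4+0-1=3
Step 9: prey: 1+0-0=1; pred: 3+0-0=3
Steps 10-15: state stable at prey=1, pred=3 (no change)
No extinction within 15 steps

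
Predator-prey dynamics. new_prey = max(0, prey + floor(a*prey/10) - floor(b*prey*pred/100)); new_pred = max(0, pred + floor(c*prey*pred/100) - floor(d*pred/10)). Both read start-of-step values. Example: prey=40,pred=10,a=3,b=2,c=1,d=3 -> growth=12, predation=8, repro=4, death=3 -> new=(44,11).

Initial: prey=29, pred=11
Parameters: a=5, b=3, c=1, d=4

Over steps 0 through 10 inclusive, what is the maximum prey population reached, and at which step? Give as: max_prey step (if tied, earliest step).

Step 1: prey: 29+14-9=34; pred: 11+3-4=10
Step 2: prey: 34+17-10=41; pred: 10+3-4=9
Step 3: prey: 41+20-11=50; pred: 9+3-3=9
Step 4: prey: 50+25-13=62; pred: 9+4-3=10
Step 5: prey: 62+31-18=75; pred: 10+6-4=12
Step 6: prey: 75+37-27=85; pred: 12+9-4=17
Step 7: prey: 85+42-43=84; pred: 17+14-6=25
Step 8: prey: 84+42-63=63; pred: 25+21-10=36
Step 9: prey: 63+31-68=26; pred: 36+22-14=44
Step 10: prey: 26+13-34=5; pred: 44+11-17=38
Max prey = 85 at step 6

Answer: 85 6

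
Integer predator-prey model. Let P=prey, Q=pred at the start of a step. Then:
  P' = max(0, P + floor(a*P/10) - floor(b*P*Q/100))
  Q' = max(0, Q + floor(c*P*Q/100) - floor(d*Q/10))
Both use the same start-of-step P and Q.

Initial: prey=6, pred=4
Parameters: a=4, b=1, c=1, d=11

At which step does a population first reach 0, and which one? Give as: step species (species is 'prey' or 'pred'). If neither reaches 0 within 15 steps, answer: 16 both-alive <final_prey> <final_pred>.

Step 1: prey: 6+2-0=8; pred: 4+0-4=0
First extinction: pred at step 1

Answer: 1 pred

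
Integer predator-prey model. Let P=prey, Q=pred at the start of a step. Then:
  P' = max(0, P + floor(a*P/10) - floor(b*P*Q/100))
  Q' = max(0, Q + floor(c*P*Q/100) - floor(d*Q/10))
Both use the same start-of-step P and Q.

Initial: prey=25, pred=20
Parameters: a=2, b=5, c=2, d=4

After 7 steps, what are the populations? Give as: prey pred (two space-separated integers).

Answer: 1 2

Derivation:
Step 1: prey: 25+5-25=5; pred: 20+10-8=22
Step 2: prey: 5+1-5=1; pred: 22+2-8=16
Step 3: prey: 1+0-0=1; pred: 16+0-6=10
Step 4: prey: 1+0-0=1; pred: 10+0-4=6
Step 5: prey: 1+0-0=1; pred: 6+0-2=4
Step 6: prey: 1+0-0=1; pred: 4+0-1=3
Step 7: prey: 1+0-0=1; pred: 3+0-1=2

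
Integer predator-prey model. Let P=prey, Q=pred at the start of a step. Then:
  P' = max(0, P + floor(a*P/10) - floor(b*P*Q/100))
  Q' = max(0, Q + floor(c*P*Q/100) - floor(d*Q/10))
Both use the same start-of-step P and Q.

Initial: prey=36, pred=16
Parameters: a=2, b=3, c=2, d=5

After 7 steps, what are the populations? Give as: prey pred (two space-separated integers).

Answer: 8 2

Derivation:
Step 1: prey: 36+7-17=26; pred: 16+11-8=19
Step 2: prey: 26+5-14=17; pred: 19+9-9=19
Step 3: prey: 17+3-9=11; pred: 19+6-9=16
Step 4: prey: 11+2-5=8; pred: 16+3-8=11
Step 5: prey: 8+1-2=7; pred: 11+1-5=7
Step 6: prey: 7+1-1=7; pred: 7+0-3=4
Step 7: prey: 7+1-0=8; pred: 4+0-2=2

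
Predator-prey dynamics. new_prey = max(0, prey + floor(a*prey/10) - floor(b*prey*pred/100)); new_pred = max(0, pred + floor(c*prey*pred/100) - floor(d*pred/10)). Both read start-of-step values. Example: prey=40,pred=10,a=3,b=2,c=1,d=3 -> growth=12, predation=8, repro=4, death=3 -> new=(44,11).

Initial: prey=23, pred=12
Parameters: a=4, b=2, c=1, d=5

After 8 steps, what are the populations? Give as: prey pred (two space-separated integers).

Step 1: prey: 23+9-5=27; pred: 12+2-6=8
Step 2: prey: 27+10-4=33; pred: 8+2-4=6
Step 3: prey: 33+13-3=43; pred: 6+1-3=4
Step 4: prey: 43+17-3=57; pred: 4+1-2=3
Step 5: prey: 57+22-3=76; pred: 3+1-1=3
Step 6: prey: 76+30-4=102; pred: 3+2-1=4
Step 7: prey: 102+40-8=134; pred: 4+4-2=6
Step 8: prey: 134+53-16=171; pred: 6+8-3=11

Answer: 171 11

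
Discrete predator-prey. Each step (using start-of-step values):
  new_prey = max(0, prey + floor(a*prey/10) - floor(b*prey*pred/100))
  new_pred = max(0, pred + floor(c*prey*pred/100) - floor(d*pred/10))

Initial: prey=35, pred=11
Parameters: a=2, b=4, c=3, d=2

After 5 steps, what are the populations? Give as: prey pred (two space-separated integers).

Answer: 0 24

Derivation:
Step 1: prey: 35+7-15=27; pred: 11+11-2=20
Step 2: prey: 27+5-21=11; pred: 20+16-4=32
Step 3: prey: 11+2-14=0; pred: 32+10-6=36
Step 4: prey: 0+0-0=0; pred: 36+0-7=29
Step 5: prey: 0+0-0=0; pred: 29+0-5=24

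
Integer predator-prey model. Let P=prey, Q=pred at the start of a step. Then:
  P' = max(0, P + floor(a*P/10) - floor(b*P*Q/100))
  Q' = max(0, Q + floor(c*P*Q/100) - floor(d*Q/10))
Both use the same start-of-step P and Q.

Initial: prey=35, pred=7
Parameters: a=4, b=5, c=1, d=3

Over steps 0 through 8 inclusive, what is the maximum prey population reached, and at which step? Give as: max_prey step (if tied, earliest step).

Answer: 45 5

Derivation:
Step 1: prey: 35+14-12=37; pred: 7+2-2=7
Step 2: prey: 37+14-12=39; pred: 7+2-2=7
Step 3: prey: 39+15-13=41; pred: 7+2-2=7
Step 4: prey: 41+16-14=43; pred: 7+2-2=7
Step 5: prey: 43+17-15=45; pred: 7+3-2=8
Step 6: prey: 45+18-18=45; pred: 8+3-2=9
Step 7: prey: 45+18-20=43; pred: 9+4-2=11
Step 8: prey: 43+17-23=37; pred: 11+4-3=12
Max prey = 45 at step 5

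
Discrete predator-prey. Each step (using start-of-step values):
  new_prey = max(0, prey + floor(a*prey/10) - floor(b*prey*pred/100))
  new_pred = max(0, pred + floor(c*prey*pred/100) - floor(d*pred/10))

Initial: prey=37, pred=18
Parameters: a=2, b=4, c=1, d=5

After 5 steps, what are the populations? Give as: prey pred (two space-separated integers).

Answer: 9 2

Derivation:
Step 1: prey: 37+7-26=18; pred: 18+6-9=15
Step 2: prey: 18+3-10=11; pred: 15+2-7=10
Step 3: prey: 11+2-4=9; pred: 10+1-5=6
Step 4: prey: 9+1-2=8; pred: 6+0-3=3
Step 5: prey: 8+1-0=9; pred: 3+0-1=2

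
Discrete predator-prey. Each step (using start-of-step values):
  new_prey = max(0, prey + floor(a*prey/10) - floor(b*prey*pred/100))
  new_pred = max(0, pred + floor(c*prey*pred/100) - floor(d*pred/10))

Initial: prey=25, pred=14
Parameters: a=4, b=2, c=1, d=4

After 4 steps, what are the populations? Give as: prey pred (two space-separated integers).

Step 1: prey: 25+10-7=28; pred: 14+3-5=12
Step 2: prey: 28+11-6=33; pred: 12+3-4=11
Step 3: prey: 33+13-7=39; pred: 11+3-4=10
Step 4: prey: 39+15-7=47; pred: 10+3-4=9

Answer: 47 9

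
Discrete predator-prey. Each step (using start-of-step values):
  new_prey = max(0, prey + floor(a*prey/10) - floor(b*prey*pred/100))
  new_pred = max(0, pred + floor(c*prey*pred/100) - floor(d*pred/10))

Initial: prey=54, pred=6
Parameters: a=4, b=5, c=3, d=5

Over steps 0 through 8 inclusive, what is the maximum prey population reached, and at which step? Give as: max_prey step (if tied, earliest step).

Answer: 59 1

Derivation:
Step 1: prey: 54+21-16=59; pred: 6+9-3=12
Step 2: prey: 59+23-35=47; pred: 12+21-6=27
Step 3: prey: 47+18-63=2; pred: 27+38-13=52
Step 4: prey: 2+0-5=0; pred: 52+3-26=29
Step 5: prey: 0+0-0=0; pred: 29+0-14=15
Step 6: prey: 0+0-0=0; pred: 15+0-7=8
Step 7: prey: 0+0-0=0; pred: 8+0-4=4
Step 8: prey: 0+0-0=0; pred: 4+0-2=2
Max prey = 59 at step 1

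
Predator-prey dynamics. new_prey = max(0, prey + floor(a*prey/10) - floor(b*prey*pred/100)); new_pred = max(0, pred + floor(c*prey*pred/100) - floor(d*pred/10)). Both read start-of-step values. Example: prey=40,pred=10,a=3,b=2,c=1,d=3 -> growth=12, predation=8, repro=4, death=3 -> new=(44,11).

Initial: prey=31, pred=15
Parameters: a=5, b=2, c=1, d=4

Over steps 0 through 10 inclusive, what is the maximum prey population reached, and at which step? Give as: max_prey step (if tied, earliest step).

Answer: 97 6

Derivation:
Step 1: prey: 31+15-9=37; pred: 15+4-6=13
Step 2: prey: 37+18-9=46; pred: 13+4-5=12
Step 3: prey: 46+23-11=58; pred: 12+5-4=13
Step 4: prey: 58+29-15=72; pred: 13+7-5=15
Step 5: prey: 72+36-21=87; pred: 15+10-6=19
Step 6: prey: 87+43-33=97; pred: 19+16-7=28
Step 7: prey: 97+48-54=91; pred: 28+27-11=44
Step 8: prey: 91+45-80=56; pred: 44+40-17=67
Step 9: prey: 56+28-75=9; pred: 67+37-26=78
Step 10: prey: 9+4-14=0; pred: 78+7-31=54
Max prey = 97 at step 6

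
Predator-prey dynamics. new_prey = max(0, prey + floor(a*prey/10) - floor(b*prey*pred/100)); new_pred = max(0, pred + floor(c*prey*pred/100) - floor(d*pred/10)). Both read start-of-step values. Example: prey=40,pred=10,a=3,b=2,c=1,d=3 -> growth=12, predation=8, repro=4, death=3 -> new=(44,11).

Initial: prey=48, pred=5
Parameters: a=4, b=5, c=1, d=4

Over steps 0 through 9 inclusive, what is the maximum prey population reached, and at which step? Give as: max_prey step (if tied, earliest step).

Step 1: prey: 48+19-12=55; pred: 5+2-2=5
Step 2: prey: 55+22-13=64; pred: 5+2-2=5
Step 3: prey: 64+25-16=73; pred: 5+3-2=6
Step 4: prey: 73+29-21=81; pred: 6+4-2=8
Step 5: prey: 81+32-32=81; pred: 8+6-3=11
Step 6: prey: 81+32-44=69; pred: 11+8-4=15
Step 7: prey: 69+27-51=45; pred: 15+10-6=19
Step 8: prey: 45+18-42=21; pred: 19+8-7=20
Step 9: prey: 21+8-21=8; pred: 20+4-8=16
Max prey = 81 at step 4

Answer: 81 4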